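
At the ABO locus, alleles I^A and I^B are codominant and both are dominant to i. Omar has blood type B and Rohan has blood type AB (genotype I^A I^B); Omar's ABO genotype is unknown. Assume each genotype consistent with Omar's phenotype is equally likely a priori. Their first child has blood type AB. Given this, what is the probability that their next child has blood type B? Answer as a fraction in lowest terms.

Possible genotypes: Omar ∈ {I^B I^B, I^B i}; Rohan ∈ {I^A I^B}.
Weight each parental genotype pair by prior × P(type-AB child):
  I^B I^B × I^A I^B: posterior weight 2/3; P(next child type B) = 1/2.
  I^B i × I^A I^B: posterior weight 1/3; P(next child type B) = 1/2.
Weighted sum = 1/2.

1/2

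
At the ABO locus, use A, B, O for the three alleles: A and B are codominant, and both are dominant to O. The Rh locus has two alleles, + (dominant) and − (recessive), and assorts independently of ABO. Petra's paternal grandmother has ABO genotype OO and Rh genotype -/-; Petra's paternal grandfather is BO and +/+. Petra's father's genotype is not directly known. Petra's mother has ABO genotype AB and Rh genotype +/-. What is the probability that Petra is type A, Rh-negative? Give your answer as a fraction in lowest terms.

Petra's father's ABO genotype from OO × BO: 1/2 BO, 1/2 OO.
Crossing each possibility with the mother AB and summing P(type A): 1/2·1/4 + 1/2·1/2 = 3/8.
Similarly for Rh via the father's Rh distribution: P(Rh-) = 1/4.
Independent loci: 3/8 × 1/4 = 3/32.

3/32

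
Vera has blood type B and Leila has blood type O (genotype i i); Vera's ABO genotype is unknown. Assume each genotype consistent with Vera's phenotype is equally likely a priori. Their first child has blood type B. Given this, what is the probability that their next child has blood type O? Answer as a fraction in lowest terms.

1/6

Possible genotypes: Vera ∈ {I^B I^B, I^B i}; Leila ∈ {i i}.
Weight each parental genotype pair by prior × P(type-B child):
  I^B I^B × i i: posterior weight 2/3; P(next child type O) = 0.
  I^B i × i i: posterior weight 1/3; P(next child type O) = 1/2.
Weighted sum = 1/6.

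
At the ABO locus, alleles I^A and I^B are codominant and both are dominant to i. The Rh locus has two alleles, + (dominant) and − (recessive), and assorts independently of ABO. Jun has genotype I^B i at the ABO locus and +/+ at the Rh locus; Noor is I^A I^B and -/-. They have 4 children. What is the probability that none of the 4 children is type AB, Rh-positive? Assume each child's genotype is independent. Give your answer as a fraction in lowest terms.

ABO cross I^B i × I^A I^B → 1/4 A, 1/2 B, 1/4 AB.
Rh cross +/+ × -/- → 1 Rh+; so P(type AB, Rh-positive) = 1/4 × 1 = 1/4 per child.
P(not type AB, Rh-positive) = 3/4 for one child; (3/4)^4 = 81/256.

81/256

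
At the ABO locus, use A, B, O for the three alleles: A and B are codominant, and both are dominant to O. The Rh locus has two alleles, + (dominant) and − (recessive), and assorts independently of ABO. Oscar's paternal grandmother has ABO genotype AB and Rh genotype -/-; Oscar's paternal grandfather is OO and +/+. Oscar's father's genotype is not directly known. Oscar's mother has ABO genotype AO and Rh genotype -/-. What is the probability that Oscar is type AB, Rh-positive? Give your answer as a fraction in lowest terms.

Oscar's father's ABO genotype from AB × OO: 1/2 AO, 1/2 BO.
Crossing each possibility with the mother AO and summing P(type AB): 1/2·0 + 1/2·1/4 = 1/8.
Similarly for Rh via the father's Rh distribution: P(Rh+) = 1/2.
Independent loci: 1/8 × 1/2 = 1/16.

1/16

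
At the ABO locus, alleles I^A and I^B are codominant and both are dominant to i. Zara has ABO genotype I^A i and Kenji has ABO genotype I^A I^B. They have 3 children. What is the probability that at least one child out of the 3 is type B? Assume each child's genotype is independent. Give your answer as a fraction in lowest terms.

ABO cross I^A i × I^A I^B → 1/2 A, 1/4 B, 1/4 AB.
So P(type B) = 1/4 per child.
P(none) = (3/4)^3 = 27/64; P(at least one) = 1 − 27/64 = 37/64.

37/64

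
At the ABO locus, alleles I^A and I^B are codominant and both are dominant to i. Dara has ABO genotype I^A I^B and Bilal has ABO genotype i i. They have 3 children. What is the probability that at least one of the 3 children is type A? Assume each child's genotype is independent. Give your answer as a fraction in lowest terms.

ABO cross I^A I^B × i i → 1/2 A, 1/2 B.
So P(type A) = 1/2 per child.
P(none) = (1/2)^3 = 1/8; P(at least one) = 1 − 1/8 = 7/8.

7/8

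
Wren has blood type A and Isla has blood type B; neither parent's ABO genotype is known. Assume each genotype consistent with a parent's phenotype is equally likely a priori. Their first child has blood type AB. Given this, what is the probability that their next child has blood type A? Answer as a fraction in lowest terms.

Possible genotypes: Wren ∈ {I^A I^A, I^A i}; Isla ∈ {I^B I^B, I^B i}.
Weight each parental genotype pair by prior × P(type-AB child):
  I^A I^A × I^B I^B: posterior weight 4/9; P(next child type A) = 0.
  I^A I^A × I^B i: posterior weight 2/9; P(next child type A) = 1/2.
  I^A i × I^B I^B: posterior weight 2/9; P(next child type A) = 0.
  I^A i × I^B i: posterior weight 1/9; P(next child type A) = 1/4.
Weighted sum = 5/36.

5/36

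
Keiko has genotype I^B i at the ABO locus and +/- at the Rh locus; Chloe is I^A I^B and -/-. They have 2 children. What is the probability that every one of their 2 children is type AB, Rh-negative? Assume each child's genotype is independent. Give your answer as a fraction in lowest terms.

1/64

ABO cross I^B i × I^A I^B → 1/4 A, 1/2 B, 1/4 AB.
Rh cross +/- × -/- → 1/2 Rh+, 1/2 Rh-; so P(type AB, Rh-negative) = 1/4 × 1/2 = 1/8 per child.
All 2 independent: (1/8)^2 = 1/64.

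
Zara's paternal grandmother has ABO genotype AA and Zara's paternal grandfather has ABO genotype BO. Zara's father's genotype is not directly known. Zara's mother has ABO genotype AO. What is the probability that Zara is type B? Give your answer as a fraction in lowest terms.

1/8

Zara's father's ABO genotype from AA × BO: 1/2 AB, 1/2 AO.
Crossing each possibility with the mother AO and summing P(type B): 1/2·1/4 + 1/2·0 = 1/8.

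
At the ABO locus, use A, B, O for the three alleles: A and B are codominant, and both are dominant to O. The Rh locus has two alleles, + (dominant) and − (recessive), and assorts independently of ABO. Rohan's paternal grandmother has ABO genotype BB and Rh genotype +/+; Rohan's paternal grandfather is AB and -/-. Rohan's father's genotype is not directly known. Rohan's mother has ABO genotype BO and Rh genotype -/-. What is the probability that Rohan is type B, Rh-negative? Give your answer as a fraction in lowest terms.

Rohan's father's ABO genotype from BB × AB: 1/2 AB, 1/2 BB.
Crossing each possibility with the mother BO and summing P(type B): 1/2·1/2 + 1/2·1 = 3/4.
Similarly for Rh via the father's Rh distribution: P(Rh-) = 1/2.
Independent loci: 3/4 × 1/2 = 3/8.

3/8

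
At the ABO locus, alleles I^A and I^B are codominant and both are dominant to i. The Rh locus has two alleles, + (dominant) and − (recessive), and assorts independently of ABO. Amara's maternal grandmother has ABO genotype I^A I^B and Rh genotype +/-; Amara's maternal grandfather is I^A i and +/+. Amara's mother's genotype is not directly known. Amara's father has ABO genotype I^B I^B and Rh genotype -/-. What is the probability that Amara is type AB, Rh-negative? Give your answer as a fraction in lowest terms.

1/8

Amara's mother's ABO genotype from I^A I^B × I^A i: 1/4 I^A I^A, 1/4 I^A I^B, 1/4 I^A i, 1/4 I^B i.
Crossing each possibility with the father I^B I^B and summing P(type AB): 1/4·1 + 1/4·1/2 + 1/4·1/2 + 1/4·0 = 1/2.
Similarly for Rh via the mother's Rh distribution: P(Rh-) = 1/4.
Independent loci: 1/2 × 1/4 = 1/8.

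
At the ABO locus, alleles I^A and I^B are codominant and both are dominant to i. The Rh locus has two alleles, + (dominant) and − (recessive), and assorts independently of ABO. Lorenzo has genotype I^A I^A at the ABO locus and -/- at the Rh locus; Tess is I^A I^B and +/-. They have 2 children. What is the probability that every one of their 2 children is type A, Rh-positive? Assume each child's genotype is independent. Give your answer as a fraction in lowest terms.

1/16

ABO cross I^A I^A × I^A I^B → 1/2 A, 1/2 AB.
Rh cross -/- × +/- → 1/2 Rh+, 1/2 Rh-; so P(type A, Rh-positive) = 1/2 × 1/2 = 1/4 per child.
All 2 independent: (1/4)^2 = 1/16.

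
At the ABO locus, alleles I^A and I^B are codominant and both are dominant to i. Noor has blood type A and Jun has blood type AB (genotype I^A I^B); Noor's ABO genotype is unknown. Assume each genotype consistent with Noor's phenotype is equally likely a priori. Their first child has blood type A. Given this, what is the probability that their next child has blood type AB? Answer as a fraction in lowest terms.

Possible genotypes: Noor ∈ {I^A I^A, I^A i}; Jun ∈ {I^A I^B}.
Weight each parental genotype pair by prior × P(type-A child):
  I^A I^A × I^A I^B: posterior weight 1/2; P(next child type AB) = 1/2.
  I^A i × I^A I^B: posterior weight 1/2; P(next child type AB) = 1/4.
Weighted sum = 3/8.

3/8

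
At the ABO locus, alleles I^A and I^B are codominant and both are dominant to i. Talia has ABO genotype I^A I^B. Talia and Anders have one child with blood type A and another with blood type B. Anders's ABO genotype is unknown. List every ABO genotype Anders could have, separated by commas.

I^A I^B, I^A i, I^B i, i i

For each candidate genotype of Anders, check whether crossing it with I^A I^B can produce every observed child phenotype.
  I^A I^A → possible child types {A, AB} ✗
  I^A I^B → possible child types {A, B, AB} ✓
  I^A i → possible child types {A, B, AB} ✓
  I^B I^B → possible child types {B, AB} ✗
  I^B i → possible child types {A, B, AB} ✓
  i i → possible child types {A, B} ✓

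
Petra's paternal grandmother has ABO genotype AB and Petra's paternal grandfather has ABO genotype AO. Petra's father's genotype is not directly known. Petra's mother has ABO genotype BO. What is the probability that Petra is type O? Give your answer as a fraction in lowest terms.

Petra's father's ABO genotype from AB × AO: 1/4 AA, 1/4 AB, 1/4 AO, 1/4 BO.
Crossing each possibility with the mother BO and summing P(type O): 1/4·0 + 1/4·0 + 1/4·1/4 + 1/4·1/4 = 1/8.

1/8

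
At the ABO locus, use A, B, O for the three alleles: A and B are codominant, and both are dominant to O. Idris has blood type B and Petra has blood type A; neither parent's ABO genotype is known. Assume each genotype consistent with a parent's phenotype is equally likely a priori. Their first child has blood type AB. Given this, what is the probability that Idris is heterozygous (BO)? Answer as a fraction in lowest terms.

Possible genotypes: Idris ∈ {BB, BO}; Petra ∈ {AA, AO}.
Weight each parental genotype pair by prior × P(type-AB child):
  BB × AA: posterior weight 4/9.
  BB × AO: posterior weight 2/9.
  BO × AA: posterior weight 2/9.
  BO × AO: posterior weight 1/9.
Sum the posterior weight over pairs where Idris is BO: 1/3.

1/3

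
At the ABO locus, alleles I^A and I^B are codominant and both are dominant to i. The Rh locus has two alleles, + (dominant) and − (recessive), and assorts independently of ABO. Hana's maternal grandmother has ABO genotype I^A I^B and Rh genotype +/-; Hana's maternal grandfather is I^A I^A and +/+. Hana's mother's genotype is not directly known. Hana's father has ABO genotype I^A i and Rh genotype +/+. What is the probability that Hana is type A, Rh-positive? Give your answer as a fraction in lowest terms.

3/4

Hana's mother's ABO genotype from I^A I^B × I^A I^A: 1/2 I^A I^A, 1/2 I^A I^B.
Crossing each possibility with the father I^A i and summing P(type A): 1/2·1 + 1/2·1/2 = 3/4.
Similarly for Rh via the mother's Rh distribution: P(Rh+) = 1.
Independent loci: 3/4 × 1 = 3/4.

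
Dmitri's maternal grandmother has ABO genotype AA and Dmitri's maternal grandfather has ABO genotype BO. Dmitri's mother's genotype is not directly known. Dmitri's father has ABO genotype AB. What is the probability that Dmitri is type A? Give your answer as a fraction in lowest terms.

3/8

Dmitri's mother's ABO genotype from AA × BO: 1/2 AB, 1/2 AO.
Crossing each possibility with the father AB and summing P(type A): 1/2·1/4 + 1/2·1/2 = 3/8.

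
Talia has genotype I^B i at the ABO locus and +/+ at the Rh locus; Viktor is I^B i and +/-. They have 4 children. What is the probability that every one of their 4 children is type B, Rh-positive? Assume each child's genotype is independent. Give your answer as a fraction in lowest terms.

81/256

ABO cross I^B i × I^B i → 1/4 O, 3/4 B.
Rh cross +/+ × +/- → 1 Rh+; so P(type B, Rh-positive) = 3/4 × 1 = 3/4 per child.
All 4 independent: (3/4)^4 = 81/256.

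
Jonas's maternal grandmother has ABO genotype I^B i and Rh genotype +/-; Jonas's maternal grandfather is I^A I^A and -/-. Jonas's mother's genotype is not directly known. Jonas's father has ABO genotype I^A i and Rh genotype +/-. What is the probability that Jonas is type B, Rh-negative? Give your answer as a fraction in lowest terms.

Jonas's mother's ABO genotype from I^B i × I^A I^A: 1/2 I^A I^B, 1/2 I^A i.
Crossing each possibility with the father I^A i and summing P(type B): 1/2·1/4 + 1/2·0 = 1/8.
Similarly for Rh via the mother's Rh distribution: P(Rh-) = 3/8.
Independent loci: 1/8 × 3/8 = 3/64.

3/64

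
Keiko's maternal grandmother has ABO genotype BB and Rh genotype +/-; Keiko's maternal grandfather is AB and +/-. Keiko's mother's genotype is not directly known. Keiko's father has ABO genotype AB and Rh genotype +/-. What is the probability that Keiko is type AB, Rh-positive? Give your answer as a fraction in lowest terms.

Keiko's mother's ABO genotype from BB × AB: 1/2 AB, 1/2 BB.
Crossing each possibility with the father AB and summing P(type AB): 1/2·1/2 + 1/2·1/2 = 1/2.
Similarly for Rh via the mother's Rh distribution: P(Rh+) = 3/4.
Independent loci: 1/2 × 3/4 = 3/8.

3/8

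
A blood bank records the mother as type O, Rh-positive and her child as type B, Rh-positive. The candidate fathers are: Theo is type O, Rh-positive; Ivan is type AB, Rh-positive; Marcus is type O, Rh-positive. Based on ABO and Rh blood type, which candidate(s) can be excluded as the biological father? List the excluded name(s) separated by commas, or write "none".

Theo, Marcus

A candidate is excluded only if no genotype consistent with his phenotype could produce a type B, Rh-positive child with a type O, Rh-positive mother.
Theo (type O, Rh+): no genotype consistent with that phenotype can produce a type-B Rh+ child with a type-O mother.
Marcus (type O, Rh+): no genotype consistent with that phenotype can produce a type-B Rh+ child with a type-O mother.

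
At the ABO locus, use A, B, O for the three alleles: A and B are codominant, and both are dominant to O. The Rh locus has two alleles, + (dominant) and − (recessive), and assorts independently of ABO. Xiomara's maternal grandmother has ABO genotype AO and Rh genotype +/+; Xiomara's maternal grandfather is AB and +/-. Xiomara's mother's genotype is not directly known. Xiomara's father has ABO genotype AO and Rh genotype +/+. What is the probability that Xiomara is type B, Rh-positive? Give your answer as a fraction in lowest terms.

1/8

Xiomara's mother's ABO genotype from AO × AB: 1/4 AA, 1/4 AB, 1/4 AO, 1/4 BO.
Crossing each possibility with the father AO and summing P(type B): 1/4·0 + 1/4·1/4 + 1/4·0 + 1/4·1/4 = 1/8.
Similarly for Rh via the mother's Rh distribution: P(Rh+) = 1.
Independent loci: 1/8 × 1 = 1/8.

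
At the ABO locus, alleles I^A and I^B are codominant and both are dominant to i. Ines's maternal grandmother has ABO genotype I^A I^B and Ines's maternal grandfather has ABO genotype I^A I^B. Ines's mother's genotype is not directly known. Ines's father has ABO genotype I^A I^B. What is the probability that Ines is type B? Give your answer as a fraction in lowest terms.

Ines's mother's ABO genotype from I^A I^B × I^A I^B: 1/4 I^A I^A, 1/2 I^A I^B, 1/4 I^B I^B.
Crossing each possibility with the father I^A I^B and summing P(type B): 1/4·0 + 1/2·1/4 + 1/4·1/2 = 1/4.

1/4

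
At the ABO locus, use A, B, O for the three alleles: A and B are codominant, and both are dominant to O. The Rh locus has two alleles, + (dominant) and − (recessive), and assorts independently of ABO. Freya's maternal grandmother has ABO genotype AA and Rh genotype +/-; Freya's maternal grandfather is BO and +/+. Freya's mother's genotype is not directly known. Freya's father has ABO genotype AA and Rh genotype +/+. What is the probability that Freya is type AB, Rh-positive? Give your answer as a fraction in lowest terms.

1/4

Freya's mother's ABO genotype from AA × BO: 1/2 AB, 1/2 AO.
Crossing each possibility with the father AA and summing P(type AB): 1/2·1/2 + 1/2·0 = 1/4.
Similarly for Rh via the mother's Rh distribution: P(Rh+) = 1.
Independent loci: 1/4 × 1 = 1/4.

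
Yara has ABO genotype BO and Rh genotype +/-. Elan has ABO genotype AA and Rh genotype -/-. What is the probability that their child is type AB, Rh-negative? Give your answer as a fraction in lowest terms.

ABO cross BO × AA → offspring phenotypes: 1/2 A, 1/2 AB.
Rh cross +/- × -/- → 1/2 Rh+, 1/2 Rh-.
Independent loci: P(type AB, Rh-negative) = 1/2 × 1/2 = 1/4.

1/4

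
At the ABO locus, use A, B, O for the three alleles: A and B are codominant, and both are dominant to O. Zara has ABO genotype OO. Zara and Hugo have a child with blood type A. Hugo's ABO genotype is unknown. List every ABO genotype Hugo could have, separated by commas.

For each candidate genotype of Hugo, check whether crossing it with OO can produce every observed child phenotype.
  AA → possible child types {A} ✓
  AB → possible child types {A, B} ✓
  AO → possible child types {O, A} ✓
  BB → possible child types {B} ✗
  BO → possible child types {O, B} ✗
  OO → possible child types {O} ✗

AA, AB, AO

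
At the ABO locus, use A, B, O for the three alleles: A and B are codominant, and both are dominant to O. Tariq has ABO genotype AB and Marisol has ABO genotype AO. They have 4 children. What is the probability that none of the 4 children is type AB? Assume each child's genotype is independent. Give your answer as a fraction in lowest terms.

ABO cross AB × AO → 1/2 A, 1/4 B, 1/4 AB.
So P(type AB) = 1/4 per child.
P(not type AB) = 3/4 for one child; (3/4)^4 = 81/256.

81/256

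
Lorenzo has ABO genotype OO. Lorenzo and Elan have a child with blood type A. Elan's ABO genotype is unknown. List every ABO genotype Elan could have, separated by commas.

AA, AB, AO

For each candidate genotype of Elan, check whether crossing it with OO can produce every observed child phenotype.
  AA → possible child types {A} ✓
  AB → possible child types {A, B} ✓
  AO → possible child types {O, A} ✓
  BB → possible child types {B} ✗
  BO → possible child types {O, B} ✗
  OO → possible child types {O} ✗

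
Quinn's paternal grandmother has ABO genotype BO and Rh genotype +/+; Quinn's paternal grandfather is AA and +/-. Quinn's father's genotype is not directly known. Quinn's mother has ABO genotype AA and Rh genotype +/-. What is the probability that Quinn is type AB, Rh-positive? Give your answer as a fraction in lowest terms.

Quinn's father's ABO genotype from BO × AA: 1/2 AB, 1/2 AO.
Crossing each possibility with the mother AA and summing P(type AB): 1/2·1/2 + 1/2·0 = 1/4.
Similarly for Rh via the father's Rh distribution: P(Rh+) = 7/8.
Independent loci: 1/4 × 7/8 = 7/32.

7/32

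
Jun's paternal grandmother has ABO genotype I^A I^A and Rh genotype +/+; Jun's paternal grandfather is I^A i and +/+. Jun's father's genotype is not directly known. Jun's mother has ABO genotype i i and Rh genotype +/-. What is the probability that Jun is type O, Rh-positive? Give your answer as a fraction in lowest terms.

1/4

Jun's father's ABO genotype from I^A I^A × I^A i: 1/2 I^A I^A, 1/2 I^A i.
Crossing each possibility with the mother i i and summing P(type O): 1/2·0 + 1/2·1/2 = 1/4.
Similarly for Rh via the father's Rh distribution: P(Rh+) = 1.
Independent loci: 1/4 × 1 = 1/4.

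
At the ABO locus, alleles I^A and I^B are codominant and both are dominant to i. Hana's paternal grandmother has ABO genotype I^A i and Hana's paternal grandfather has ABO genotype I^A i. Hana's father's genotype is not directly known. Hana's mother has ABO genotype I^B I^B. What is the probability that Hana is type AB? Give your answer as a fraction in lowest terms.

1/2

Hana's father's ABO genotype from I^A i × I^A i: 1/4 I^A I^A, 1/2 I^A i, 1/4 i i.
Crossing each possibility with the mother I^B I^B and summing P(type AB): 1/4·1 + 1/2·1/2 + 1/4·0 = 1/2.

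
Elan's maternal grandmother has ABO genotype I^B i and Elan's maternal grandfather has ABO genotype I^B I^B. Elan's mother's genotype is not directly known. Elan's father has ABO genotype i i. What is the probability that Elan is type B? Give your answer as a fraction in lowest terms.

Elan's mother's ABO genotype from I^B i × I^B I^B: 1/2 I^B I^B, 1/2 I^B i.
Crossing each possibility with the father i i and summing P(type B): 1/2·1 + 1/2·1/2 = 3/4.

3/4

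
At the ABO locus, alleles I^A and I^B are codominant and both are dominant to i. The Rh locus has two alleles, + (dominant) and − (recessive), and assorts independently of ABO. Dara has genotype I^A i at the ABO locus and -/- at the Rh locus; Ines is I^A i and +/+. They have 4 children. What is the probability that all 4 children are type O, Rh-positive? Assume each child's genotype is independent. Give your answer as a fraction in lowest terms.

1/256

ABO cross I^A i × I^A i → 1/4 O, 3/4 A.
Rh cross -/- × +/+ → 1 Rh+; so P(type O, Rh-positive) = 1/4 × 1 = 1/4 per child.
All 4 independent: (1/4)^4 = 1/256.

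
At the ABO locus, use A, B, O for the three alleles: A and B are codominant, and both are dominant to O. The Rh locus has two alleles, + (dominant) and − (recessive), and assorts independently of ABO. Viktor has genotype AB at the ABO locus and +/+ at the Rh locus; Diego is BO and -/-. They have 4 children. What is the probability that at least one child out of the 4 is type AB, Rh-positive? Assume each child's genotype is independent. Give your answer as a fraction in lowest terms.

175/256

ABO cross AB × BO → 1/4 A, 1/2 B, 1/4 AB.
Rh cross +/+ × -/- → 1 Rh+; so P(type AB, Rh-positive) = 1/4 × 1 = 1/4 per child.
P(none) = (3/4)^4 = 81/256; P(at least one) = 1 − 81/256 = 175/256.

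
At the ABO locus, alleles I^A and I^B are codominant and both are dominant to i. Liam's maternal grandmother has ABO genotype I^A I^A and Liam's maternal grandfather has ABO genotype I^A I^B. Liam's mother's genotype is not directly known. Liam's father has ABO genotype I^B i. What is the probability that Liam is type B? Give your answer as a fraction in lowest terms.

1/4

Liam's mother's ABO genotype from I^A I^A × I^A I^B: 1/2 I^A I^A, 1/2 I^A I^B.
Crossing each possibility with the father I^B i and summing P(type B): 1/2·0 + 1/2·1/2 = 1/4.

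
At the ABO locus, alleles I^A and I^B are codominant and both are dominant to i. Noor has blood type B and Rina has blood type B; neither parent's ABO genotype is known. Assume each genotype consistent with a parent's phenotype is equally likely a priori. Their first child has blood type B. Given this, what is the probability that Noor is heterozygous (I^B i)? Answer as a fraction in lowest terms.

Possible genotypes: Noor ∈ {I^B I^B, I^B i}; Rina ∈ {I^B I^B, I^B i}.
Weight each parental genotype pair by prior × P(type-B child):
  I^B I^B × I^B I^B: posterior weight 4/15.
  I^B I^B × I^B i: posterior weight 4/15.
  I^B i × I^B I^B: posterior weight 4/15.
  I^B i × I^B i: posterior weight 1/5.
Sum the posterior weight over pairs where Noor is I^B i: 7/15.

7/15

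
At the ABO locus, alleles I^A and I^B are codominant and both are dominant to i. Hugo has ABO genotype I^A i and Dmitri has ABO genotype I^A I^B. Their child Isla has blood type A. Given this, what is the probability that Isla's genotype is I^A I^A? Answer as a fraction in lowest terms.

Cross I^A i × I^A I^B → 1/4 I^A I^A, 1/4 I^A I^B, 1/4 I^A i, 1/4 I^B i.
Type-A genotypes among offspring: I^A I^A (1/4), I^A i (1/4); total 1/2.
P(I^A I^A | type A) = (1/4) / (1/2) = 1/2.

1/2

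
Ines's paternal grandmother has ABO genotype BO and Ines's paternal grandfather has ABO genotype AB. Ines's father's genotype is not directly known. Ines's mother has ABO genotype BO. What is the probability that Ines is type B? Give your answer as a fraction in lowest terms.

Ines's father's ABO genotype from BO × AB: 1/4 AB, 1/4 AO, 1/4 BB, 1/4 BO.
Crossing each possibility with the mother BO and summing P(type B): 1/4·1/2 + 1/4·1/4 + 1/4·1 + 1/4·3/4 = 5/8.

5/8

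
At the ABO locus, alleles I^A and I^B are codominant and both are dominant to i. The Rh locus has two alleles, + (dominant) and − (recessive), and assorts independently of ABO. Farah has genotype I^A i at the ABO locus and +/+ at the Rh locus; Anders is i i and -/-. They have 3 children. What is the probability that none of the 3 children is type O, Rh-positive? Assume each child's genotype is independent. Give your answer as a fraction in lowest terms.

1/8

ABO cross I^A i × i i → 1/2 O, 1/2 A.
Rh cross +/+ × -/- → 1 Rh+; so P(type O, Rh-positive) = 1/2 × 1 = 1/2 per child.
P(not type O, Rh-positive) = 1/2 for one child; (1/2)^3 = 1/8.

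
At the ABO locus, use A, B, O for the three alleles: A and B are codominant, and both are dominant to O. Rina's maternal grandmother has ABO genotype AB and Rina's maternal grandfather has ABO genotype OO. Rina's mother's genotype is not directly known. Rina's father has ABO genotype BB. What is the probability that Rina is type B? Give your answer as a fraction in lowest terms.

Rina's mother's ABO genotype from AB × OO: 1/2 AO, 1/2 BO.
Crossing each possibility with the father BB and summing P(type B): 1/2·1/2 + 1/2·1 = 3/4.

3/4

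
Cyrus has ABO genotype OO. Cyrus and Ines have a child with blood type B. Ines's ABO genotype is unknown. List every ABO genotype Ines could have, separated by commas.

AB, BB, BO

For each candidate genotype of Ines, check whether crossing it with OO can produce every observed child phenotype.
  AA → possible child types {A} ✗
  AB → possible child types {A, B} ✓
  AO → possible child types {O, A} ✗
  BB → possible child types {B} ✓
  BO → possible child types {O, B} ✓
  OO → possible child types {O} ✗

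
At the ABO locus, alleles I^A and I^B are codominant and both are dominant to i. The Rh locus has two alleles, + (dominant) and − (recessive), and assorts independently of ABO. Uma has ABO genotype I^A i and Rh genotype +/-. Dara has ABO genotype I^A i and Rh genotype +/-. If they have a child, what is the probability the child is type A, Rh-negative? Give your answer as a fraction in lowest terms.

ABO cross I^A i × I^A i → offspring phenotypes: 1/4 O, 3/4 A.
Rh cross +/- × +/- → 3/4 Rh+, 1/4 Rh-.
Independent loci: P(type A, Rh-negative) = 3/4 × 1/4 = 3/16.

3/16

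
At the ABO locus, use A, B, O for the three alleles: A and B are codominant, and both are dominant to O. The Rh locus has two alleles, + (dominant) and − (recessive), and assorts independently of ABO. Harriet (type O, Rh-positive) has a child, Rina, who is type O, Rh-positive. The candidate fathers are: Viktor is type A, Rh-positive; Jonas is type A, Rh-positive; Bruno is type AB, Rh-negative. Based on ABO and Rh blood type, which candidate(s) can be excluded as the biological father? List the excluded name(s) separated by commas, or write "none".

Bruno

A candidate is excluded only if no genotype consistent with his phenotype could produce a type O, Rh-positive child with a type O, Rh-positive mother.
Bruno (type AB, Rh-): no genotype consistent with that phenotype can produce a type-O Rh+ child with a type-O mother.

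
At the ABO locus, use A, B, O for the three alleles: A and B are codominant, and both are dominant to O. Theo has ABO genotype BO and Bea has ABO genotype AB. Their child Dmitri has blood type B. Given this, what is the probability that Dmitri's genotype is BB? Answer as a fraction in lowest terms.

Cross BO × AB → 1/4 AB, 1/4 AO, 1/4 BB, 1/4 BO.
Type-B genotypes among offspring: BB (1/4), BO (1/4); total 1/2.
P(BB | type B) = (1/4) / (1/2) = 1/2.

1/2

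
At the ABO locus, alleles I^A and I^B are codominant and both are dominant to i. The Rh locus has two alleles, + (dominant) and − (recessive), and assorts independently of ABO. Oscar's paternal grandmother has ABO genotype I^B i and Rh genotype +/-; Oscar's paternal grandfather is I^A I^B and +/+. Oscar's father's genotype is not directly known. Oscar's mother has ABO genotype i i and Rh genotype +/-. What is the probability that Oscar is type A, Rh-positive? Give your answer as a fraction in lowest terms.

Oscar's father's ABO genotype from I^B i × I^A I^B: 1/4 I^A I^B, 1/4 I^A i, 1/4 I^B I^B, 1/4 I^B i.
Crossing each possibility with the mother i i and summing P(type A): 1/4·1/2 + 1/4·1/2 + 1/4·0 + 1/4·0 = 1/4.
Similarly for Rh via the father's Rh distribution: P(Rh+) = 7/8.
Independent loci: 1/4 × 7/8 = 7/32.

7/32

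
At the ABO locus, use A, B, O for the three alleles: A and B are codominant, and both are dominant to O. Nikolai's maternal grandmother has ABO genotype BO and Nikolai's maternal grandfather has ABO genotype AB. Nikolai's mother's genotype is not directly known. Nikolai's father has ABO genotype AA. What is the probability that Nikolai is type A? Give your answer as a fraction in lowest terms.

Nikolai's mother's ABO genotype from BO × AB: 1/4 AB, 1/4 AO, 1/4 BB, 1/4 BO.
Crossing each possibility with the father AA and summing P(type A): 1/4·1/2 + 1/4·1 + 1/4·0 + 1/4·1/2 = 1/2.

1/2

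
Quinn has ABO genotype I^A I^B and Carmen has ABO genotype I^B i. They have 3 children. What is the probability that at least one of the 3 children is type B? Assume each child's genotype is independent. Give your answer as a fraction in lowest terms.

ABO cross I^A I^B × I^B i → 1/4 A, 1/2 B, 1/4 AB.
So P(type B) = 1/2 per child.
P(none) = (1/2)^3 = 1/8; P(at least one) = 1 − 1/8 = 7/8.

7/8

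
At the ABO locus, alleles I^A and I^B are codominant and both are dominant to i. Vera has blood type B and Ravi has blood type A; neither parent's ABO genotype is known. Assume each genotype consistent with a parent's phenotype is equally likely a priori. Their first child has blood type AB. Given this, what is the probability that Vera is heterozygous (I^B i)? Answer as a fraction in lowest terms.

1/3

Possible genotypes: Vera ∈ {I^B I^B, I^B i}; Ravi ∈ {I^A I^A, I^A i}.
Weight each parental genotype pair by prior × P(type-AB child):
  I^B I^B × I^A I^A: posterior weight 4/9.
  I^B I^B × I^A i: posterior weight 2/9.
  I^B i × I^A I^A: posterior weight 2/9.
  I^B i × I^A i: posterior weight 1/9.
Sum the posterior weight over pairs where Vera is I^B i: 1/3.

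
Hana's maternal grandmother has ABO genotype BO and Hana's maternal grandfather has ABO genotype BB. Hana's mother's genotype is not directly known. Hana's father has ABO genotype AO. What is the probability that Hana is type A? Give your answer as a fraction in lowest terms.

Hana's mother's ABO genotype from BO × BB: 1/2 BB, 1/2 BO.
Crossing each possibility with the father AO and summing P(type A): 1/2·0 + 1/2·1/4 = 1/8.

1/8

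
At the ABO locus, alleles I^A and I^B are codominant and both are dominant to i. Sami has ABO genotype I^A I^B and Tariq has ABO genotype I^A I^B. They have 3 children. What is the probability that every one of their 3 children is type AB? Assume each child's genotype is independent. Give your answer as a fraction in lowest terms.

ABO cross I^A I^B × I^A I^B → 1/4 A, 1/4 B, 1/2 AB.
So P(type AB) = 1/2 per child.
All 3 independent: (1/2)^3 = 1/8.

1/8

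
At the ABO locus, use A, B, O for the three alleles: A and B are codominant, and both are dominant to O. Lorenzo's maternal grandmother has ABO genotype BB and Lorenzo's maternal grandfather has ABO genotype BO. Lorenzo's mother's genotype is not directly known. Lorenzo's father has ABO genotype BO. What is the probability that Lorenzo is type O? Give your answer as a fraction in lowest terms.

Lorenzo's mother's ABO genotype from BB × BO: 1/2 BB, 1/2 BO.
Crossing each possibility with the father BO and summing P(type O): 1/2·0 + 1/2·1/4 = 1/8.

1/8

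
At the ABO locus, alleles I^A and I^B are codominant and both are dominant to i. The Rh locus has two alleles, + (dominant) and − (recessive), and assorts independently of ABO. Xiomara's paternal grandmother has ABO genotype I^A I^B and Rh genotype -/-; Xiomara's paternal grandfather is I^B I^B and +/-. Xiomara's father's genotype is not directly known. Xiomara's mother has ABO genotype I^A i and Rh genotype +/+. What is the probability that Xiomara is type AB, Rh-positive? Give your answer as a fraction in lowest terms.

Xiomara's father's ABO genotype from I^A I^B × I^B I^B: 1/2 I^A I^B, 1/2 I^B I^B.
Crossing each possibility with the mother I^A i and summing P(type AB): 1/2·1/4 + 1/2·1/2 = 3/8.
Similarly for Rh via the father's Rh distribution: P(Rh+) = 1.
Independent loci: 3/8 × 1 = 3/8.

3/8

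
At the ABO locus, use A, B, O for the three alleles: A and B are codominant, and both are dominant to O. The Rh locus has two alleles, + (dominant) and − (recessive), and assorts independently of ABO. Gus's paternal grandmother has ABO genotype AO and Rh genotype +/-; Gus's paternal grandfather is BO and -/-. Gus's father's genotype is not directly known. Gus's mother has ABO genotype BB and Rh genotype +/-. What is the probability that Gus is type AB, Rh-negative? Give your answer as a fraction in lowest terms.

Gus's father's ABO genotype from AO × BO: 1/4 AB, 1/4 AO, 1/4 BO, 1/4 OO.
Crossing each possibility with the mother BB and summing P(type AB): 1/4·1/2 + 1/4·1/2 + 1/4·0 + 1/4·0 = 1/4.
Similarly for Rh via the father's Rh distribution: P(Rh-) = 3/8.
Independent loci: 1/4 × 3/8 = 3/32.

3/32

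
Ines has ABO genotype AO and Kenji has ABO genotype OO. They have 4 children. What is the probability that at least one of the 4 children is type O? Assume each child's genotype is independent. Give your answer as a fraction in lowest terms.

15/16

ABO cross AO × OO → 1/2 O, 1/2 A.
So P(type O) = 1/2 per child.
P(none) = (1/2)^4 = 1/16; P(at least one) = 1 − 1/16 = 15/16.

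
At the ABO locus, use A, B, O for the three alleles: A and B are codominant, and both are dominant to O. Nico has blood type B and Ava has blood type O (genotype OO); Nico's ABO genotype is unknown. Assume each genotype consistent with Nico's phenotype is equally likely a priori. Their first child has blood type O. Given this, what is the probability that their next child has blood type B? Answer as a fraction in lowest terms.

Possible genotypes: Nico ∈ {BB, BO}; Ava ∈ {OO}.
Weight each parental genotype pair by prior × P(type-O child):
  BO × OO: posterior weight 1; P(next child type B) = 1/2.
Weighted sum = 1/2.

1/2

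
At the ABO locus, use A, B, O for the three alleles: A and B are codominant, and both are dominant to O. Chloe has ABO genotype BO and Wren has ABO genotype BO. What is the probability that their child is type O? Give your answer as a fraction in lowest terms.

1/4

ABO cross BO × BO → offspring phenotypes: 1/4 O, 3/4 B.
So P(type O) = 1/4.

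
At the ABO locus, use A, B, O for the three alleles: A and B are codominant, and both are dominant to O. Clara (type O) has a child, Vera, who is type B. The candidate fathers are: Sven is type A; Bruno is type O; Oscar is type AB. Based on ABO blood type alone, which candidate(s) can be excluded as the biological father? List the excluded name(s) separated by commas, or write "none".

Sven, Bruno

A candidate is excluded only if no genotype consistent with his phenotype could produce a type B child with a type O mother.
Sven (type A): no genotype consistent with that phenotype can produce a type-B child with a type-O mother.
Bruno (type O): no genotype consistent with that phenotype can produce a type-B child with a type-O mother.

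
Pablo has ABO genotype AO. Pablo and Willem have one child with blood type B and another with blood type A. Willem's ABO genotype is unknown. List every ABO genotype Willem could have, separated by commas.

AB, BO

For each candidate genotype of Willem, check whether crossing it with AO can produce every observed child phenotype.
  AA → possible child types {A} ✗
  AB → possible child types {A, B, AB} ✓
  AO → possible child types {O, A} ✗
  BB → possible child types {B, AB} ✗
  BO → possible child types {O, A, B, AB} ✓
  OO → possible child types {O, A} ✗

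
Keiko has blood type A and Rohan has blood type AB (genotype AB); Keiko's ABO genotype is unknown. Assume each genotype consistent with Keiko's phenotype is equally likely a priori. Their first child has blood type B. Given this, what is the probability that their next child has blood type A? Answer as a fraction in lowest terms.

1/2

Possible genotypes: Keiko ∈ {AA, AO}; Rohan ∈ {AB}.
Weight each parental genotype pair by prior × P(type-B child):
  AO × AB: posterior weight 1; P(next child type A) = 1/2.
Weighted sum = 1/2.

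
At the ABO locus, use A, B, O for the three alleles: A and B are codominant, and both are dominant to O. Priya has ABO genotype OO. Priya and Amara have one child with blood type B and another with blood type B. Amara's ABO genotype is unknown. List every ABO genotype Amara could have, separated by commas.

For each candidate genotype of Amara, check whether crossing it with OO can produce every observed child phenotype.
  AA → possible child types {A} ✗
  AB → possible child types {A, B} ✓
  AO → possible child types {O, A} ✗
  BB → possible child types {B} ✓
  BO → possible child types {O, B} ✓
  OO → possible child types {O} ✗

AB, BB, BO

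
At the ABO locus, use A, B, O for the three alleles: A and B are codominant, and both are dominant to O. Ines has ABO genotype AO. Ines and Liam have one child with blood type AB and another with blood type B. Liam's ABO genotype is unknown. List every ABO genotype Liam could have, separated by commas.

For each candidate genotype of Liam, check whether crossing it with AO can produce every observed child phenotype.
  AA → possible child types {A} ✗
  AB → possible child types {A, B, AB} ✓
  AO → possible child types {O, A} ✗
  BB → possible child types {B, AB} ✓
  BO → possible child types {O, A, B, AB} ✓
  OO → possible child types {O, A} ✗

AB, BB, BO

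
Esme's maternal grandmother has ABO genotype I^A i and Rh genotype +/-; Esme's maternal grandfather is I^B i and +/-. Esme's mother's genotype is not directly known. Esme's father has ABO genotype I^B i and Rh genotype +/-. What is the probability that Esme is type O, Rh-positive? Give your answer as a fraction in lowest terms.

Esme's mother's ABO genotype from I^A i × I^B i: 1/4 I^A I^B, 1/4 I^A i, 1/4 I^B i, 1/4 i i.
Crossing each possibility with the father I^B i and summing P(type O): 1/4·0 + 1/4·1/4 + 1/4·1/4 + 1/4·1/2 = 1/4.
Similarly for Rh via the mother's Rh distribution: P(Rh+) = 3/4.
Independent loci: 1/4 × 3/4 = 3/16.

3/16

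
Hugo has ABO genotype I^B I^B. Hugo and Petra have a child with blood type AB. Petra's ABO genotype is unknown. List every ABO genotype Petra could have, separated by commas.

I^A I^A, I^A I^B, I^A i

For each candidate genotype of Petra, check whether crossing it with I^B I^B can produce every observed child phenotype.
  I^A I^A → possible child types {AB} ✓
  I^A I^B → possible child types {B, AB} ✓
  I^A i → possible child types {B, AB} ✓
  I^B I^B → possible child types {B} ✗
  I^B i → possible child types {B} ✗
  i i → possible child types {B} ✗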